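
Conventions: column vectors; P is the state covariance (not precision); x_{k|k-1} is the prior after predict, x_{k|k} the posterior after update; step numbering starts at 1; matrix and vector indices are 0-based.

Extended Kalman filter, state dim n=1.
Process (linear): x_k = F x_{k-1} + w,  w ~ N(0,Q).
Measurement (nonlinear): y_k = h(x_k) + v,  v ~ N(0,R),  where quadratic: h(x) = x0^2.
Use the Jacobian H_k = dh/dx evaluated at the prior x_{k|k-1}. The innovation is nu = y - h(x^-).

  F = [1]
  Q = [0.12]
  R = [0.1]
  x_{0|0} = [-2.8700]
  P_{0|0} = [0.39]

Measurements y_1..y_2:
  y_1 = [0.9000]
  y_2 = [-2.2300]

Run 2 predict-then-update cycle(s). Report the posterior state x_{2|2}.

step 1: x^-=[-2.8700]  P^-=[0.5100]  H_jac=[-5.7400]  S=[16.9033]  K=[-0.1732]  nu=[-7.3369]  x^+=[-1.5994]  P^+=[0.0030]
step 2: x^-=[-1.5994]  P^-=[0.1230]  H_jac=[-3.1987]  S=[1.3587]  K=[-0.2896]  nu=[-4.7879]  x^+=[-0.2127]  P^+=[0.0091]

x_post = [-0.2127]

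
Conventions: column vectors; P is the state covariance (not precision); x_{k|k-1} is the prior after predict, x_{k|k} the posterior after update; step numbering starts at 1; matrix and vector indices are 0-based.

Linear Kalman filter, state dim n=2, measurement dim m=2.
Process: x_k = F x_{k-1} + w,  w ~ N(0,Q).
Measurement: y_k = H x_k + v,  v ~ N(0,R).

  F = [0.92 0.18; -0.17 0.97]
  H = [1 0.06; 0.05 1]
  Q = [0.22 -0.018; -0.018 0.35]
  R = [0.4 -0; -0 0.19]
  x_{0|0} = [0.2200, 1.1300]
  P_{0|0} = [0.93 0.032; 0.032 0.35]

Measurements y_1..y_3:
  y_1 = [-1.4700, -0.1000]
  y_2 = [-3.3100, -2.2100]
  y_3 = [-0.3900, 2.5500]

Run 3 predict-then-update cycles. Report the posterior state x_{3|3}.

step 1: x^-=[0.4058, 1.0587]  P^-=[1.0291 -0.0748; -0.0748 0.6956]  S=[1.4226 0.0182; 0.0182 0.8807]  K=[0.7208 -0.0414; -0.0333 0.7863]  nu=[-1.9393, -1.1790]  x^+=[-0.9432, 0.1962]  P^+=[0.2896 -0.0223; -0.0223 0.1505]
step 2: x^-=[-0.8324, 0.3507]  P^-=[0.4626 -0.0563; -0.0563 0.5074]  S=[0.8577 -0.0029; -0.0029 0.6929]  K=[0.5353 -0.0456; -0.0277 0.7281]  nu=[-2.4986, -2.5191]  x^+=[-2.0550, -1.4142]  P^+=[0.2153 -0.0194; -0.0194 0.1393]
step 3: x^-=[-2.1452, -1.0224]  P^-=[0.4003 -0.0441; -0.0441 0.4937]  S=[0.7968 0.0054; 0.0054 0.6803]  K=[0.4993 -0.0394; -0.0231 0.7227]  nu=[1.8165, 3.6797]  x^+=[-1.3830, 1.5948]  P^+=[0.2008 -0.0175; -0.0175 0.1382]

x_post = [-1.3830, 1.5948]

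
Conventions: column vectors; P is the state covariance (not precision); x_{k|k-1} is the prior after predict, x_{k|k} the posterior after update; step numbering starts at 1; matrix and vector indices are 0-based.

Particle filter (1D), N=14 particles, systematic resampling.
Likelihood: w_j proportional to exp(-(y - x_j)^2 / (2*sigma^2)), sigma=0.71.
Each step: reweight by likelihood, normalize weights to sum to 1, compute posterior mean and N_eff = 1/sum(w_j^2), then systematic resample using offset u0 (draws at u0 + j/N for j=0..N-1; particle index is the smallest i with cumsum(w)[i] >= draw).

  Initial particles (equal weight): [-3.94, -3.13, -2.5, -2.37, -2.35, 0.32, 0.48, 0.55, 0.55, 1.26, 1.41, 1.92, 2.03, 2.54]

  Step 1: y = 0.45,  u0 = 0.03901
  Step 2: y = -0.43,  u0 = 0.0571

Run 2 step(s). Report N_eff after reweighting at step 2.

N_eff = 11.0667

step 1: w=[0.0000, 0.0000, 0.0000, 0.0001, 0.0001, 0.1928, 0.1959, 0.1941, 0.1941, 0.1023, 0.0786, 0.0230, 0.0165, 0.0026]  mean=0.6926  Neff=5.9403  idx=[5, 5, 5, 6, 6, 7, 7, 7, 8, 8, 8, 9, 10, 11]
step 2: w=[0.1143, 0.1143, 0.1143, 0.0878, 0.0878, 0.0770, 0.0770, 0.0770, 0.0770, 0.0770, 0.0770, 0.0117, 0.0069, 0.0008]  mean=0.4743  Neff=11.0667  idx=[0, 1, 1, 2, 3, 3, 4, 5, 6, 7, 8, 9, 10, 11]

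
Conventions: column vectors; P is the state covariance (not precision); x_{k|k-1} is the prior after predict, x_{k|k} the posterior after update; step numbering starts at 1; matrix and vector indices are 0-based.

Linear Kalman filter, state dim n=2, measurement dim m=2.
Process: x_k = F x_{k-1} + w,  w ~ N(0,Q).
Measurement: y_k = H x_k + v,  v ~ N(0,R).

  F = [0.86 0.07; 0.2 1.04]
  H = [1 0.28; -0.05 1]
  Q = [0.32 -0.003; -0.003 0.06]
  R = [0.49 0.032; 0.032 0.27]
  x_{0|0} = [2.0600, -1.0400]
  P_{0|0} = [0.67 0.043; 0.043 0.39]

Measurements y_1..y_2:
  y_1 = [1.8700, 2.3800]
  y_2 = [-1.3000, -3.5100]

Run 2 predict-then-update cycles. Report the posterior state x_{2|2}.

x_post = [0.1265, -0.9549]

step 1: x^-=[1.6988, -0.6696]  P^-=[0.8226 0.1797; 0.1797 0.5265]  S=[1.4545 0.3155; 0.3155 0.7806]  K=[0.6156 -0.0713; 0.0889 0.6271]  nu=[0.3587, 3.1345]  x^+=[1.6962, 1.3278]  P^+=[0.2951 0.0152; 0.0152 0.1729]
step 2: x^-=[1.5517, 1.7202]  P^-=[0.5409 0.0742; 0.0742 0.2652]  S=[1.0933 0.1523; 0.1523 0.5291]  K=[0.5223 -0.0613; 0.0697 0.4741]  nu=[-3.3333, -5.1526]  x^+=[0.1265, -0.9549]  P^+=[0.2504 0.0127; 0.0127 0.1309]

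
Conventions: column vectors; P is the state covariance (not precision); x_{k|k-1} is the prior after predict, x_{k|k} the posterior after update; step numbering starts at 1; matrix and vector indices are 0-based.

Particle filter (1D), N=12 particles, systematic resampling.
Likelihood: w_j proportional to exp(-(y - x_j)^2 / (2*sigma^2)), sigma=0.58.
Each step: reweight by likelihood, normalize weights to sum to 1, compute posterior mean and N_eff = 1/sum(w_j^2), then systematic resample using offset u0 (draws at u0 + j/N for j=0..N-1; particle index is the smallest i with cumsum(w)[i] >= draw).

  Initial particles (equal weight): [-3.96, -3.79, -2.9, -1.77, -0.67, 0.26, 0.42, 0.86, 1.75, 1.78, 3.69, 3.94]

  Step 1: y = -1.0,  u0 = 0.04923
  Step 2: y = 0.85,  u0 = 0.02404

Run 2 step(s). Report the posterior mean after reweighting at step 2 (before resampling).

step 1: w=[0.0000, 0.0000, 0.0033, 0.2918, 0.5991, 0.0665, 0.0352, 0.0041, 0.0000, 0.0000, 0.0000, 0.0000]  mean=-0.8918  Neff=2.2236  idx=[3, 3, 3, 4, 4, 4, 4, 4, 4, 4, 4, 6]
step 2: w=[0.0000, 0.0000, 0.0000, 0.0317, 0.0317, 0.0317, 0.0317, 0.0317, 0.0317, 0.0317, 0.0317, 0.7464]  mean=0.1434  Neff=1.7696  idx=[3, 6, 9, 11, 11, 11, 11, 11, 11, 11, 11, 11]

post_mean = 0.1434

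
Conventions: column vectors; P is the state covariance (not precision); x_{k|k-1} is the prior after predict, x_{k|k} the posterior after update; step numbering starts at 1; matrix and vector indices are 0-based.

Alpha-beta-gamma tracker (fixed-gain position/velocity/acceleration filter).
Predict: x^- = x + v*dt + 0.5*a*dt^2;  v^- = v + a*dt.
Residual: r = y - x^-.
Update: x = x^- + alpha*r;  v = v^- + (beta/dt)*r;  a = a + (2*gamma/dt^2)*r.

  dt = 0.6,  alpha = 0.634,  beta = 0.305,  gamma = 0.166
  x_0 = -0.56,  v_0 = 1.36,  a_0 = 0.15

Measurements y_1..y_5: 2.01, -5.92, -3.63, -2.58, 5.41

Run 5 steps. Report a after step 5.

a_post = 11.3949

step 1: x_pred=0.2830  r=1.7270  x^+=1.3779  v^+=2.3279  a^+=1.7427
step 2: x_pred=3.0883  r=-9.0083  x^+=-2.6229  v^+=-1.2057  a^+=-6.5650
step 3: x_pred=-4.5281  r=0.8981  x^+=-3.9587  v^+=-4.6882  a^+=-5.7368
step 4: x_pred=-7.8042  r=5.2242  x^+=-4.4921  v^+=-5.4746  a^+=-0.9188
step 5: x_pred=-7.9422  r=13.3522  x^+=0.5231  v^+=0.7615  a^+=11.3949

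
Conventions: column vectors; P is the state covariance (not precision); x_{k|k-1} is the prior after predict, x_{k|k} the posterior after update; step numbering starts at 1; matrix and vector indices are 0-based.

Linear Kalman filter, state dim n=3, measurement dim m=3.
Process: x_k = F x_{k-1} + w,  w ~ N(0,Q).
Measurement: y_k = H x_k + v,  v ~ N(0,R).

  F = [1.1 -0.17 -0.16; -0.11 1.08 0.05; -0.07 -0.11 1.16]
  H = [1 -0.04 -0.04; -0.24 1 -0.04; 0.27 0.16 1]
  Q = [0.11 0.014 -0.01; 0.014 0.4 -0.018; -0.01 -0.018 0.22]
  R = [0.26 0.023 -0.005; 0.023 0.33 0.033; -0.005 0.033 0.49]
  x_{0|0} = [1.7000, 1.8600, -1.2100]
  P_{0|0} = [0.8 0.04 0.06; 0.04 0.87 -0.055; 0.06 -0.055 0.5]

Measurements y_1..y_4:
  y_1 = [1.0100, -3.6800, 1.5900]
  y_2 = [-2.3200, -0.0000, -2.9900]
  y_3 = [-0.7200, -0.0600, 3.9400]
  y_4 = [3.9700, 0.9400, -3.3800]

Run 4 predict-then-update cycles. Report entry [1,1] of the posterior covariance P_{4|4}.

P_post[1,1] = 0.2241

step 1: x^-=[1.7474, 1.7613, -1.7272]  P^-=[1.0769 -0.1839 -0.0654; -0.1839 1.4096 -0.1652; -0.0654 -0.1652 0.9122]  S=[1.3600 -0.4677 0.1558; -0.4677 1.9033 -0.0381; 0.1558 -0.0381 1.4127]  K=[0.7801 -0.0383 0.0516; 0.0984 0.7918 0.0180; -0.1875 -0.1312 0.6316]  nu=[-0.7360, -5.0910, 2.5636]  x^+=[1.5007, -2.2960, 0.6978]  P^+=[0.2021 0.0538 -0.0430; 0.0538 0.2761 -0.0242; -0.0430 -0.0242 0.3216]
step 2: x^-=[1.9295, -2.6098, 0.9570]  P^-=[0.3645 0.0024 -0.1370; 0.0024 0.7104 -0.0586; -0.1370 -0.0586 0.6711]  S=[0.6373 -0.0829 -0.0704; -0.0829 1.0633 0.0729; -0.0704 0.0729 1.1133]  K=[0.5769 -0.0301 0.0042; 0.0515 0.6731 0.0092; -0.2056 -0.1035 0.5549]  nu=[-4.3156, 3.1112, -4.0504]  x^+=[-0.6708, -0.7756, -0.7254]  P^+=[0.1489 0.0373 -0.0480; 0.0373 0.2317 -0.0207; -0.0480 -0.0207 0.2858]
step 3: x^-=[-0.4899, -0.8001, -0.7092]  P^-=[0.3060 -0.0036 -0.1323; -0.0036 0.6623 -0.0497; -0.1323 -0.0497 0.6217]  S=[0.5787 -0.0736 -0.0806; -0.0736 1.0140 0.0773; -0.0806 0.0773 1.0633]  K=[0.5334 -0.0317 -0.0045; 0.0361 0.6580 0.0070; -0.2061 -0.0979 0.5351]  nu=[-0.2905, 0.5941, 4.9095]  x^+=[-0.6860, -0.3855, 1.9196]  P^+=[0.1374 0.0327 -0.0483; 0.0327 0.2252 -0.0199; -0.0483 -0.0199 0.2762]
step 4: x^-=[-0.9962, -0.2449, 2.3172]  P^-=[0.2935 -0.0066 -0.1297; -0.0066 0.6557 -0.0483; -0.1297 -0.0483 0.6085]  S=[0.5662 -0.0736 -0.0814; -0.0736 1.0081 0.0776; -0.0814 0.0776 1.0506]  K=[0.5228 -0.0327 -0.0062; 0.0315 0.6557 0.0062; -0.2051 -0.0969 0.5298]  nu=[5.0491, 1.0385, -5.3890]  x^+=[1.6426, 0.5616, -1.6742]  P^+=[0.1345 0.0314 -0.0481; 0.0314 0.2241 -0.0198; -0.0481 -0.0198 0.2736]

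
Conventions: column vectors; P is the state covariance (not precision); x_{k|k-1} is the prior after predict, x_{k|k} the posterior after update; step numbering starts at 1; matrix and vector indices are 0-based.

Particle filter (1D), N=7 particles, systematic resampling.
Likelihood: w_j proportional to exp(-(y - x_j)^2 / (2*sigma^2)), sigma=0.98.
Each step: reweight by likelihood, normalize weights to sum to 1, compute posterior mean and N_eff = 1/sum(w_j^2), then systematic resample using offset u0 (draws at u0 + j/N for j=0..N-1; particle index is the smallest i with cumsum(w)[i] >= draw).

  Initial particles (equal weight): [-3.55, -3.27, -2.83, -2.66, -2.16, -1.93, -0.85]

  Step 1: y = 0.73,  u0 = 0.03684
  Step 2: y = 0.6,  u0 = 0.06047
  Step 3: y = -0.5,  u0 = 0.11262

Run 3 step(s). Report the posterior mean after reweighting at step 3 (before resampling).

step 1: w=[0.0002, 0.0008, 0.0043, 0.0080, 0.0411, 0.0798, 0.8658]  mean=-1.0155  Neff=1.3197  idx=[4, 6, 6, 6, 6, 6, 6]
step 2: w=[0.0093, 0.1651, 0.1651, 0.1651, 0.1651, 0.1651, 0.1651]  mean=-0.8622  Neff=6.1105  idx=[1, 2, 3, 3, 4, 5, 6]
step 3: w=[0.1429, 0.1429, 0.1429, 0.1429, 0.1429, 0.1429, 0.1429]  mean=-0.8500  Neff=7.0000  idx=[0, 1, 2, 3, 4, 5, 6]

post_mean = -0.8500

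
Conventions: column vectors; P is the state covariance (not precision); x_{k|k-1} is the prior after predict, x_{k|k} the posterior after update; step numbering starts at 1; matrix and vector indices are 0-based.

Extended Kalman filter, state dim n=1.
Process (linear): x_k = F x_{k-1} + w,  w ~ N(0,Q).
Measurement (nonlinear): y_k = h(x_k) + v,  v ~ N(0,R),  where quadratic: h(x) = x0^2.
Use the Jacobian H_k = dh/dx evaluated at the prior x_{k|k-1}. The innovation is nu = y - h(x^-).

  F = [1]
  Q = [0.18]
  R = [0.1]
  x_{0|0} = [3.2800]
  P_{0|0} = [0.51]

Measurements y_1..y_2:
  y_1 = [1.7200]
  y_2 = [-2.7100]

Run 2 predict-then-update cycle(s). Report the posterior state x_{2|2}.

step 1: x^-=[3.2800]  P^-=[0.6900]  H_jac=[6.5600]  S=[29.7932]  K=[0.1519]  nu=[-9.0384]  x^+=[1.9068]  P^+=[0.0023]
step 2: x^-=[1.9068]  P^-=[0.1823]  H_jac=[3.8136]  S=[2.7516]  K=[0.2527]  nu=[-6.3460]  x^+=[0.3033]  P^+=[0.0066]

x_post = [0.3033]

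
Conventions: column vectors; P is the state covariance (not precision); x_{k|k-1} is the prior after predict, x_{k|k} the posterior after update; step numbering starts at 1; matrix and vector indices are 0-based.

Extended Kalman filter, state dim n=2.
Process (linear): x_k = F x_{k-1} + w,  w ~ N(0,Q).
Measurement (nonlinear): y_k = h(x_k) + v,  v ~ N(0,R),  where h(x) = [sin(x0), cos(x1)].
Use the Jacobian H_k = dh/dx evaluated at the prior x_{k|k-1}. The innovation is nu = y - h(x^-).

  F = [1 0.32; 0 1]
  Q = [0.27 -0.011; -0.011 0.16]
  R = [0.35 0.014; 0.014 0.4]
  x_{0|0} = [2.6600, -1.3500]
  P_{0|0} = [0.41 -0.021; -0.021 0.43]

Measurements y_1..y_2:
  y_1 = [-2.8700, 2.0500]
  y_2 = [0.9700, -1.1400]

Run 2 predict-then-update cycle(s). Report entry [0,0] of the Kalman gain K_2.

K[0,0] = 0.3620

step 1: x^-=[2.2280, -1.3500]  P^-=[0.7106 0.1056; 0.1056 0.5900]  H_jac=[-0.6109 0.0000; 0.0000 0.9757]  S=[0.6152 -0.0489; -0.0489 0.9617]  K=[-0.6999 0.0715; -0.0575 0.5957]  nu=[-3.6617, 1.8310]  x^+=[4.9219, -0.0489]  P^+=[0.3994 0.0193; 0.0193 0.2434]
step 2: x^-=[4.9063, -0.0489]  P^-=[0.7066 0.0862; 0.0862 0.4034]  H_jac=[0.1927 0.0000; 0.0000 0.0489]  S=[0.3762 0.0148; 0.0148 0.4010]  K=[0.3620 -0.0029; 0.0423 0.0476]  nu=[1.9513, -2.1388]  x^+=[5.6188, -0.0682]  P^+=[0.6573 0.0802; 0.0802 0.4017]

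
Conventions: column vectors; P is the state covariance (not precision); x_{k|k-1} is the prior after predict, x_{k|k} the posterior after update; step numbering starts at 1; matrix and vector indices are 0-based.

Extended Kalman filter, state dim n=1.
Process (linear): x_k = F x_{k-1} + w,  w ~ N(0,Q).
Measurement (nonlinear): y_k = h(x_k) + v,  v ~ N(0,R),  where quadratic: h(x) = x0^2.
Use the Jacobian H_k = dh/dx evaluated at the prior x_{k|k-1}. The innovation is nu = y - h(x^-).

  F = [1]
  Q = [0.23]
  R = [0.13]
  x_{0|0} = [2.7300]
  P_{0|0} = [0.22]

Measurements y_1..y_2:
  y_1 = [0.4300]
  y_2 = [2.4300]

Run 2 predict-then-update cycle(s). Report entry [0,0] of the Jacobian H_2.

step 1: x^-=[2.7300]  P^-=[0.4500]  H_jac=[5.4600]  S=[13.5452]  K=[0.1814]  nu=[-7.0229]  x^+=[1.4561]  P^+=[0.0043]
step 2: x^-=[1.4561]  P^-=[0.2343]  H_jac=[2.9122]  S=[2.1172]  K=[0.3223]  nu=[0.3098]  x^+=[1.5559]  P^+=[0.0144]

H_jac[0,0] = 2.9122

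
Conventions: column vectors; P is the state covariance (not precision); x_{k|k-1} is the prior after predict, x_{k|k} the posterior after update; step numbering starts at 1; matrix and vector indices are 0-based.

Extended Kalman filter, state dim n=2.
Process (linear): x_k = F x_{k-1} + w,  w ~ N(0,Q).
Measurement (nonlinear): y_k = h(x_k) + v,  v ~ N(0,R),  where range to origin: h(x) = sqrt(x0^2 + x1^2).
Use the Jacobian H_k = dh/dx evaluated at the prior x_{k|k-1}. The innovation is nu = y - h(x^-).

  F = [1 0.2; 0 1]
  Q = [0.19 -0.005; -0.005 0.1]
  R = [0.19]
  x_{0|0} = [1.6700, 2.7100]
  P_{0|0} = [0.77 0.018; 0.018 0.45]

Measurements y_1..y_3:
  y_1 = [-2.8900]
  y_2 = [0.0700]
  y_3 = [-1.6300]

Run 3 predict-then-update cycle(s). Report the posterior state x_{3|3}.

step 1: x^-=[2.2120, 2.7100]  P^-=[0.9852 0.1030; 0.1030 0.5500]  H_jac=[0.6323 0.7747]  S=[1.0149]  K=[0.6924; 0.4840]  nu=[-6.3881]  x^+=[-2.2114, -0.3818]  P^+=[0.4986 -0.2371; -0.2371 0.3123]
step 2: x^-=[-2.2877, -0.3818]  P^-=[0.6062 -0.1797; -0.1797 0.4123]  H_jac=[-0.9864 -0.1646]  S=[0.7326]  K=[-0.7758; 0.1493]  nu=[-2.2494]  x^+=[-0.5426, -0.7176]  P^+=[0.1653 -0.0948; -0.0948 0.3959]
step 3: x^-=[-0.6862, -0.7176]  P^-=[0.3332 -0.0206; -0.0206 0.4959]  H_jac=[-0.6911 -0.7228]  S=[0.5876]  K=[-0.3665; -0.5858]  nu=[-2.6229]  x^+=[0.2751, 0.8187]  P^+=[0.2543 -0.1468; -0.1468 0.2943]

x_post = [0.2751, 0.8187]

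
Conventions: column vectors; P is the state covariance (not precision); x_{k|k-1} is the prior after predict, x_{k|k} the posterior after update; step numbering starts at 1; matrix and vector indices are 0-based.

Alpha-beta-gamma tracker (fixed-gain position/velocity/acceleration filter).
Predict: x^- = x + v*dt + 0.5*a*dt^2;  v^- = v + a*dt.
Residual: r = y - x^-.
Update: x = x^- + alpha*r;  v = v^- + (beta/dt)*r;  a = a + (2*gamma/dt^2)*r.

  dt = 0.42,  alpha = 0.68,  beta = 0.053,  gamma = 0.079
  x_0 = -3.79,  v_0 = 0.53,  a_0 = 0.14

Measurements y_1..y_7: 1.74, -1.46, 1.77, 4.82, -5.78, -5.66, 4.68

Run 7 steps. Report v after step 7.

v_post = -1.7100

step 1: x_pred=-3.5551  r=5.2951  x^+=0.0456  v^+=1.2570  a^+=4.8827
step 2: x_pred=1.0042  r=-2.4642  x^+=-0.6715  v^+=2.9968  a^+=2.6756
step 3: x_pred=0.8232  r=0.9468  x^+=1.4670  v^+=4.2400  a^+=3.5237
step 4: x_pred=3.5586  r=1.2614  x^+=4.4164  v^+=5.8791  a^+=4.6535
step 5: x_pred=7.2960  r=-13.0760  x^+=-1.5957  v^+=6.1835  a^+=-7.0586
step 6: x_pred=0.3788  r=-6.0388  x^+=-3.7276  v^+=2.4569  a^+=-12.4675
step 7: x_pred=-3.7953  r=8.4753  x^+=1.9679  v^+=-1.7100  a^+=-4.8763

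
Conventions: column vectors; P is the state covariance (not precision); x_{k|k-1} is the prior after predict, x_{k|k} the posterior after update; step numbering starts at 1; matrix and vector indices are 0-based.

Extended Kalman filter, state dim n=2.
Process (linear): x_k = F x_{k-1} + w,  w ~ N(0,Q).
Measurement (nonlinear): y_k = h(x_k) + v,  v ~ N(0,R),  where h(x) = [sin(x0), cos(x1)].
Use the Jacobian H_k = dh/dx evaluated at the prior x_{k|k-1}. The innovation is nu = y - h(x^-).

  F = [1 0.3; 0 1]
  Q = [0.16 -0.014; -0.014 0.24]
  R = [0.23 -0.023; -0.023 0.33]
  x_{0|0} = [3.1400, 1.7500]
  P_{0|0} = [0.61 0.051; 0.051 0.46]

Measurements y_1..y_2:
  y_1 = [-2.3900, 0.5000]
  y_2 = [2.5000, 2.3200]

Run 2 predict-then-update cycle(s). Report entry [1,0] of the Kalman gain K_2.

step 1: x^-=[3.6650, 1.7500]  P^-=[0.8420 0.1750; 0.1750 0.7000]  H_jac=[-0.8661 0.0000; 0.0000 -0.9840]  S=[0.8616 0.1261; 0.1261 1.0078]  K=[-0.8367 -0.0661; -0.0773 -0.6738]  nu=[-1.8902, 0.6782]  x^+=[5.2016, 1.4390]  P^+=[0.2204 0.0026; 0.0026 0.2242]
step 2: x^-=[5.6333, 1.4390]  P^-=[0.4022 0.0559; 0.0559 0.4642]  H_jac=[0.7962 0.0000; 0.0000 -0.9913]  S=[0.4849 -0.0671; -0.0671 0.7862]  K=[0.6583 -0.0143; 0.0109 -0.5844]  nu=[3.1051, 2.1886]  x^+=[7.6463, 0.1938]  P^+=[0.1906 0.0200; 0.0200 0.1948]

K[1,0] = 0.0109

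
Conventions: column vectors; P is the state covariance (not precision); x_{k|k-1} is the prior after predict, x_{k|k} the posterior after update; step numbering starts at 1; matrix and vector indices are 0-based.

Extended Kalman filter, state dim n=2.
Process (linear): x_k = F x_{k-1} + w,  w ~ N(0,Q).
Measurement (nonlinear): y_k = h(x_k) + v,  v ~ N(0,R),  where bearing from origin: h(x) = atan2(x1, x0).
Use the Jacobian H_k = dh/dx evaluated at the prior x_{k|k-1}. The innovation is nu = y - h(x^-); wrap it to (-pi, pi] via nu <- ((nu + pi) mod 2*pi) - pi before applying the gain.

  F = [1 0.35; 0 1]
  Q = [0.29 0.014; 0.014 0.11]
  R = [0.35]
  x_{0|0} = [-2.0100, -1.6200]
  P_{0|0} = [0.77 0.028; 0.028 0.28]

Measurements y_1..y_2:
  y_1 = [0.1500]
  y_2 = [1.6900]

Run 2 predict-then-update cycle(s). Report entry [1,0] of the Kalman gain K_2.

K[1,0] = -0.0975

step 1: x^-=[-2.5770, -1.6200]  P^-=[1.1139 0.1400; 0.1400 0.3900]  H_jac=[0.1748 -0.2781]  S=[0.4006]  K=[0.3890; -0.2097]  nu=[2.7304]  x^+=[-1.5150, -2.1925]  P^+=[1.0533 0.1727; 0.1727 0.3724]
step 2: x^-=[-2.2823, -2.1925]  P^-=[1.5098 0.3170; 0.3170 0.4824]  H_jac=[0.2189 -0.2279]  S=[0.4158]  K=[0.6211; -0.0975]  nu=[-2.2169]  x^+=[-3.6594, -1.9764]  P^+=[1.3494 0.3422; 0.3422 0.4784]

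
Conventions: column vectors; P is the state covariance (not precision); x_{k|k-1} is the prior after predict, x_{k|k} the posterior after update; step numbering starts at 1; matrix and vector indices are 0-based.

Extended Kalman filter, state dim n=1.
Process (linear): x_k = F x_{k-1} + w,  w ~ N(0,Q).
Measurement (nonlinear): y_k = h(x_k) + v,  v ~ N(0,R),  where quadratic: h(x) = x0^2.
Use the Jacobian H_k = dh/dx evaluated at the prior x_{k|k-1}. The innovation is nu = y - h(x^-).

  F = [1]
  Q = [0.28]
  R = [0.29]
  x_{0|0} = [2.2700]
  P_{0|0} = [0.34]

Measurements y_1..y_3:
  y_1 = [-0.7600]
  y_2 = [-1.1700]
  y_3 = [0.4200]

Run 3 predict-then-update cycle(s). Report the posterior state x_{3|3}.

x_post = [0.2387]

step 1: x^-=[2.2700]  P^-=[0.6200]  H_jac=[4.5400]  S=[13.0692]  K=[0.2154]  nu=[-5.9129]  x^+=[0.9965]  P^+=[0.0138]
step 2: x^-=[0.9965]  P^-=[0.2938]  H_jac=[1.9930]  S=[1.4568]  K=[0.4019]  nu=[-2.1630]  x^+=[0.1272]  P^+=[0.0585]
step 3: x^-=[0.1272]  P^-=[0.3385]  H_jac=[0.2545]  S=[0.3119]  K=[0.2761]  nu=[0.4038]  x^+=[0.2387]  P^+=[0.3147]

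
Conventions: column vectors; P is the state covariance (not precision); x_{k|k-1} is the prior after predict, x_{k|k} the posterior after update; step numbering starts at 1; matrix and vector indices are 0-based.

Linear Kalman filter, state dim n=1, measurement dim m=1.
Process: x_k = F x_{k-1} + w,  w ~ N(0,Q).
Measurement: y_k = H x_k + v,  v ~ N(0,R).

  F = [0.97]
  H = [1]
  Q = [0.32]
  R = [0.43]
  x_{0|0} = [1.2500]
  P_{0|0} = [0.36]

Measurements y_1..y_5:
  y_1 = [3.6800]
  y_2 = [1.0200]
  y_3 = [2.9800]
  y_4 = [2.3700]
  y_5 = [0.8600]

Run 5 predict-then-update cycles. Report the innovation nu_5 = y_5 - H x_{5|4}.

innov = [-1.4216]

step 1: x^-=[1.2125]  P^-=[0.6587]  S=[1.0887]  K=[0.6050]  nu=[2.4675]  x^+=[2.7054]  P^+=[0.2602]
step 2: x^-=[2.6243]  P^-=[0.5648]  S=[0.9948]  K=[0.5677]  nu=[-1.6043]  x^+=[1.7135]  P^+=[0.2441]
step 3: x^-=[1.6620]  P^-=[0.5497]  S=[0.9797]  K=[0.5611]  nu=[1.3180]  x^+=[2.4015]  P^+=[0.2413]
step 4: x^-=[2.3295]  P^-=[0.5470]  S=[0.9770]  K=[0.5599]  nu=[0.0405]  x^+=[2.3522]  P^+=[0.2407]
step 5: x^-=[2.2816]  P^-=[0.5465]  S=[0.9765]  K=[0.5597]  nu=[-1.4216]  x^+=[1.4860]  P^+=[0.2407]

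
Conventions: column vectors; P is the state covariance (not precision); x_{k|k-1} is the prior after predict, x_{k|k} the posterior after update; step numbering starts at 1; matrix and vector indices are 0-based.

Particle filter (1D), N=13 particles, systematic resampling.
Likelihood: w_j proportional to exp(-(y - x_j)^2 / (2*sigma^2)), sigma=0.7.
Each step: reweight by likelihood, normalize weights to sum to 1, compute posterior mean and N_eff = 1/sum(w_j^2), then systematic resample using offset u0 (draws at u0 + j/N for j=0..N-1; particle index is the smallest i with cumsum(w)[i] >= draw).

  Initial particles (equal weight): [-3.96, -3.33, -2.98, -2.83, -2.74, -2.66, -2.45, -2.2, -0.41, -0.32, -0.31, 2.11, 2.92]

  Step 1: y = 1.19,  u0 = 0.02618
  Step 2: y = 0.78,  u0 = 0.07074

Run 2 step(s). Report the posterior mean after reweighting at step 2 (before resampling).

step 1: w=[0.0000, 0.0000, 0.0000, 0.0000, 0.0000, 0.0000, 0.0000, 0.0000, 0.0991, 0.1318, 0.1360, 0.5694, 0.0637]  mean=1.2625  Neff=2.6741  idx=[8, 9, 9, 10, 10, 11, 11, 11, 11, 11, 11, 11, 12]
step 2: w=[0.0916, 0.1131, 0.1131, 0.1156, 0.1156, 0.0639, 0.0639, 0.0639, 0.0639, 0.0639, 0.0639, 0.0639, 0.0036]  mean=0.7731  Neff=11.1983  idx=[0, 1, 2, 2, 3, 4, 4, 5, 7, 8, 9, 10, 11]

post_mean = 0.7731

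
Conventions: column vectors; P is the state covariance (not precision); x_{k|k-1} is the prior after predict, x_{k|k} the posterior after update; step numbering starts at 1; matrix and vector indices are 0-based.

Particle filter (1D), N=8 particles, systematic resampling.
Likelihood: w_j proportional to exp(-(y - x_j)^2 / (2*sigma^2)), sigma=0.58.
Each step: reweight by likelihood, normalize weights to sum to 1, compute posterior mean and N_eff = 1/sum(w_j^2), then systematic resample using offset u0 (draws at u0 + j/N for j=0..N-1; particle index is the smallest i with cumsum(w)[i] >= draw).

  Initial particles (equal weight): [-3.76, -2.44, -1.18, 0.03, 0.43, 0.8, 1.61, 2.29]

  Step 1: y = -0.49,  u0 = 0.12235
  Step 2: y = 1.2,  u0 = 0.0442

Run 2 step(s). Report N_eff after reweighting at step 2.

step 1: w=[0.0000, 0.0023, 0.3210, 0.4358, 0.1851, 0.0549, 0.0009, 0.0000]  mean=-0.2462  Neff=3.0283  idx=[2, 2, 3, 3, 3, 3, 4, 5]
step 2: w=[0.0001, 0.0001, 0.0757, 0.0757, 0.0757, 0.0757, 0.2400, 0.4568]  mean=0.4774  Neff=3.4580  idx=[2, 4, 5, 6, 7, 7, 7, 7]

N_eff = 3.4580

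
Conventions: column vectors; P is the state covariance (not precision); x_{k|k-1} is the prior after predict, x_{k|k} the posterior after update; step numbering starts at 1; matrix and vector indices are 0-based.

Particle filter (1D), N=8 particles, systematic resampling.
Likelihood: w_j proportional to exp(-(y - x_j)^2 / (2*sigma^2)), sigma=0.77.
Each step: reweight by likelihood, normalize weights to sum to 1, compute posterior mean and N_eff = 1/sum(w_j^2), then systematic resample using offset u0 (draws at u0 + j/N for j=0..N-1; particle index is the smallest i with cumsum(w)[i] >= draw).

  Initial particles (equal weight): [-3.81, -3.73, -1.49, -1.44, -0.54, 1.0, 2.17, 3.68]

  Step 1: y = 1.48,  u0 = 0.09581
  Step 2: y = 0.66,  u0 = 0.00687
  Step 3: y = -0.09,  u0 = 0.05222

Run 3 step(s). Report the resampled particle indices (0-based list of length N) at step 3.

resampled_idx = [0, 1, 2, 3, 3, 4, 5, 6]

step 1: w=[0.0000, 0.0000, 0.0004, 0.0005, 0.0208, 0.5337, 0.4338, 0.0109]  mean=1.5027  Neff=2.1119  idx=[5, 5, 5, 5, 6, 6, 6, 6]
step 2: w=[0.2153, 0.2153, 0.2153, 0.2153, 0.0347, 0.0347, 0.0347, 0.0347]  mean=1.1624  Neff=5.2567  idx=[0, 0, 1, 1, 2, 2, 3, 4]
step 3: w=[0.1421, 0.1421, 0.1421, 0.1421, 0.1421, 0.1421, 0.1421, 0.0052]  mean=1.0061  Neff=7.0722  idx=[0, 1, 2, 3, 3, 4, 5, 6]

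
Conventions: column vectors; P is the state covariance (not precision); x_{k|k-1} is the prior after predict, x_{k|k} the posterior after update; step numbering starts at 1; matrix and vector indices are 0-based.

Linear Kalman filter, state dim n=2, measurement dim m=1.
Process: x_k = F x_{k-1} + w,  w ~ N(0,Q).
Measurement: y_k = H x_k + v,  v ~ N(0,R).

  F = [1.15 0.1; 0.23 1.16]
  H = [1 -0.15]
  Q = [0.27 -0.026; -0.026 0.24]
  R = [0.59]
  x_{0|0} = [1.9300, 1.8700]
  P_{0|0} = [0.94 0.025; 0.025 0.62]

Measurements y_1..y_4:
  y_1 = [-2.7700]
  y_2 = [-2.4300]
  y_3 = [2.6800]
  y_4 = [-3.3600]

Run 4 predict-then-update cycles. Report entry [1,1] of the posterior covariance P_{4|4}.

step 1: x^-=[2.4065, 2.6131]  P^-=[1.5251 0.3285; 0.3285 1.1373]  S=[2.0421]  K=[0.7227; 0.0773]  nu=[-4.7845]  x^+=[-1.0512, 2.2432]  P^+=[0.4585 0.2144; 0.2144 1.1251]
step 2: x^-=[-0.9846, 2.3604]  P^-=[0.9370 0.5167; 0.5167 1.8926]  S=[1.4145]  K=[0.6076; 0.1646]  nu=[-1.0914]  x^+=[-1.6477, 2.1807]  P^+=[0.4148 0.3753; 0.3753 1.8543]
step 3: x^-=[-1.6768, 2.1507]  P^-=[0.9234 0.8080; 0.8080 2.9573]  S=[1.3375]  K=[0.5998; 0.2725]  nu=[4.6794]  x^+=[1.1297, 3.4256]  P^+=[0.4423 0.5895; 0.5895 2.8580]
step 4: x^-=[1.6417, 4.2336]  P^-=[1.0191 1.2224; 1.2224 4.4237]  S=[1.3419]  K=[0.6228; 0.4165]  nu=[-4.3667]  x^+=[-1.0778, 2.4150]  P^+=[0.4986 0.8744; 0.8744 4.1910]

P_post[1,1] = 4.1910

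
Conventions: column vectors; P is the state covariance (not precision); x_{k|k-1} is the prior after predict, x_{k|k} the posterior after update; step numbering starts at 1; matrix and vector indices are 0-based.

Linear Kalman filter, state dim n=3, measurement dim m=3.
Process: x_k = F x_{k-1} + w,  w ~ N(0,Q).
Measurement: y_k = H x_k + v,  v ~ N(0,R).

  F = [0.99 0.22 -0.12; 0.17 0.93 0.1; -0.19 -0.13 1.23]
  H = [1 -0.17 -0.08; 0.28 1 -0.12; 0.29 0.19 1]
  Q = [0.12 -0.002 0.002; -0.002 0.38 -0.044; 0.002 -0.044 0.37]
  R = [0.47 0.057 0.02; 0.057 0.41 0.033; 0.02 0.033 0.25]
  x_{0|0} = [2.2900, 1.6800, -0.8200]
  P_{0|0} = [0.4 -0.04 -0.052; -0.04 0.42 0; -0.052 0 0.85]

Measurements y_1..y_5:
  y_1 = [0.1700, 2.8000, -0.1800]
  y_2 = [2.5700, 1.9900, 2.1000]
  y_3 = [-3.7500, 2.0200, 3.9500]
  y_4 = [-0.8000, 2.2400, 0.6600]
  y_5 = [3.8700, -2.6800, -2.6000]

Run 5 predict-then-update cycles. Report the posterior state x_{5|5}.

step 1: x^-=[2.7351, 1.8697, -1.6621]  P^-=[0.5395 0.0986 -0.2684; 0.0986 0.7489 -0.0051; -0.2684 -0.0051 1.6998]  S=[1.0513 0.2295 -0.2311; 0.2295 1.3002 -0.0218; -0.2311 -0.0218 1.8755]  K=[0.4920 0.1302 0.0124; -0.1462 0.6248 0.0777; -0.1602 -0.1762 0.8425]  nu=[-2.3802, -0.0350, 0.3337]  x^+=[1.5637, 2.2218, -0.9935]  P^+=[0.2362 0.0093 -0.0530; 0.0093 0.2463 -0.0124; -0.0530 -0.0124 0.2193]
step 2: x^-=[2.1561, 2.2328, -1.8080]  P^-=[0.3839 0.0914 -0.1528; 0.0914 0.6009 -0.0804; -0.1528 -0.0804 0.7438]  S=[0.8672 0.1831 -0.0691; 0.1831 1.1324 0.0045; -0.0691 0.0045 0.9387]  K=[0.4128 0.1251 0.0041; -0.1236 0.5815 0.0524; -0.1362 -0.1684 0.7197]  nu=[0.6489, -1.0634, 2.8585]  x^+=[2.3027, 1.6839, 0.3399]  P^+=[0.1997 0.0134 -0.0470; 0.0134 0.2273 -0.0172; -0.0470 -0.0172 0.1886]
step 3: x^-=[2.6094, 1.9915, -0.2383]  P^-=[0.3474 0.0865 -0.1355; 0.0865 0.5837 -0.0858; -0.1355 -0.0858 0.6945]  S=[0.8286 0.1685 -0.0579; 0.1685 1.1091 0.0013; -0.0579 0.0013 0.8931]  K=[0.3903 0.1211 0.0046; -0.1208 0.5757 0.0474; -0.1293 -0.1680 0.7072]  nu=[-6.0399, -0.7308, 3.0532]  x^+=[0.1779, 2.4454, 2.8249]  P^+=[0.1892 0.0137 -0.0445; 0.0137 0.2247 -0.0182; -0.0445 -0.0182 0.1850]
step 4: x^-=[0.3751, 2.5869, 3.1229]  P^-=[0.3365 0.0849 -0.1301; 0.0849 0.5811 -0.0863; -0.1301 -0.0863 0.6879]  S=[0.8173 0.1635 -0.0554; 0.1635 1.1044 0.0011; -0.0554 0.0011 0.8883]  K=[0.3832 0.1195 0.0053; -0.1204 0.5749 0.0466; -0.1272 -0.1677 0.7058]  nu=[-0.4855, -0.0772, -3.0632]  x^+=[0.1636, 2.4582, 1.0357]  P^+=[0.1859 0.0138 -0.0436; 0.0138 0.2243 -0.0184; -0.0436 -0.0184 0.1845]
step 5: x^-=[0.5785, 2.4175, 0.9233]  P^-=[0.3330 0.0844 -0.1283; 0.0844 0.5807 -0.0862; -0.1283 -0.0862 0.6866]  S=[0.8137 0.1619 -0.0546; 0.1619 1.1032 0.0012; -0.0546 0.0012 0.8876]  K=[0.3809 0.1190 0.0056; -0.1204 0.5747 0.0465; -0.1265 -0.1676 0.7055]  nu=[3.7764, -5.1487, -4.1504]  x^+=[1.3810, -1.1893, -1.6195]  P^+=[0.1848 0.0138 -0.0433; 0.0138 0.2243 -0.0184; -0.0433 -0.0184 0.1844]

x_post = [1.3810, -1.1893, -1.6195]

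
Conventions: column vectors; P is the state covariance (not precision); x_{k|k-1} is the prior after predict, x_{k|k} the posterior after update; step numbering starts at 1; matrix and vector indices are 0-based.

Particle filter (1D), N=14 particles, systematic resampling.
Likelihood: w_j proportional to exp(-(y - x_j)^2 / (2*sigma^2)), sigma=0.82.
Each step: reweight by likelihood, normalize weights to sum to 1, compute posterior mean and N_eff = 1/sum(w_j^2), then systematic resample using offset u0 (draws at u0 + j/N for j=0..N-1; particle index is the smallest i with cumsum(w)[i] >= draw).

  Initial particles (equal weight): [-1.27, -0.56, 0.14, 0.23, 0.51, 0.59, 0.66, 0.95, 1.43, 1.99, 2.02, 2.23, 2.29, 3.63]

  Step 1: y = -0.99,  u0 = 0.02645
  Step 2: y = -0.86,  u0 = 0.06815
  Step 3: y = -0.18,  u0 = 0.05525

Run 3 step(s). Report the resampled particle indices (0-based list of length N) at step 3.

step 1: w=[0.3057, 0.2825, 0.1254, 0.1072, 0.0608, 0.0506, 0.0428, 0.0197, 0.0042, 0.0004, 0.0004, 0.0001, 0.0001, 0.0000]  mean=-0.3882  Neff=4.7853  idx=[0, 0, 0, 0, 1, 1, 1, 1, 2, 2, 3, 3, 5, 6]
step 2: w=[0.0935, 0.0935, 0.0935, 0.0935, 0.0991, 0.0991, 0.0991, 0.0991, 0.0504, 0.0504, 0.0438, 0.0438, 0.0222, 0.0190]  mean=-0.6371  Neff=11.9008  idx=[0, 1, 2, 3, 3, 4, 5, 5, 6, 7, 8, 9, 11, 13]
step 3: w=[0.0418, 0.0418, 0.0418, 0.0418, 0.0418, 0.0909, 0.0909, 0.0909, 0.0909, 0.0909, 0.0937, 0.0937, 0.0893, 0.0599]  mean=-0.4336  Neff=12.6342  idx=[1, 3, 4, 5, 6, 7, 8, 8, 9, 10, 11, 11, 12, 13]

resampled_idx = [1, 3, 4, 5, 6, 7, 8, 8, 9, 10, 11, 11, 12, 13]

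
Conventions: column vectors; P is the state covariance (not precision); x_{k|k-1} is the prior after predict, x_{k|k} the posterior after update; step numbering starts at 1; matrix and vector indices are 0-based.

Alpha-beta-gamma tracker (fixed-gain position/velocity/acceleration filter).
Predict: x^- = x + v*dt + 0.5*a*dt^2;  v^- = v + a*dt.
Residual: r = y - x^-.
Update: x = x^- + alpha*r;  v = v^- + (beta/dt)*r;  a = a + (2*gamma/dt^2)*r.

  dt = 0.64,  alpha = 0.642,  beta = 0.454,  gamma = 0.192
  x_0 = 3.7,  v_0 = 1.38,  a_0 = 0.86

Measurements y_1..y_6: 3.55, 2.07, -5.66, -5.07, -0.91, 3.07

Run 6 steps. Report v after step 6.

step 1: x_pred=4.7593  r=-1.2093  x^+=3.9829  v^+=1.0725  a^+=-0.2737
step 2: x_pred=4.6133  r=-2.5433  x^+=2.9805  v^+=-0.9068  a^+=-2.6581
step 3: x_pred=1.8558  r=-7.5158  x^+=-2.9694  v^+=-7.9395  a^+=-9.7041
step 4: x_pred=-10.0380  r=4.9680  x^+=-6.8486  v^+=-10.6259  a^+=-5.0466
step 5: x_pred=-14.6827  r=13.7727  x^+=-5.8406  v^+=-4.0857  a^+=7.8653
step 6: x_pred=-6.8447  r=9.9147  x^+=-0.4795  v^+=7.9813  a^+=17.1603

v_post = 7.9813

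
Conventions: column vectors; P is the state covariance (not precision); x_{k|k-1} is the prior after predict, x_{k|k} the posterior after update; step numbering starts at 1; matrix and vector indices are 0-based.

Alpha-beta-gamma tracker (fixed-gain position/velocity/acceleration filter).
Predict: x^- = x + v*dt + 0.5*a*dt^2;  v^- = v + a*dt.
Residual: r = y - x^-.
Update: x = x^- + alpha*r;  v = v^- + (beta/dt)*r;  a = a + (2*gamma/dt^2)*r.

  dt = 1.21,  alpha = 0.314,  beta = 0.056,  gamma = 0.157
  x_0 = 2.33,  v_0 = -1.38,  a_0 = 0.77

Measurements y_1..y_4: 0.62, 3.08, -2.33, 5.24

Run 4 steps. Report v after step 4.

v_post = 1.5708

step 1: x_pred=1.2239  r=-0.6039  x^+=1.0343  v^+=-0.4762  a^+=0.6405
step 2: x_pred=0.9269  r=2.1531  x^+=1.6030  v^+=0.3984  a^+=1.1023
step 3: x_pred=2.8919  r=-5.2219  x^+=1.2522  v^+=1.4905  a^+=-0.0177
step 4: x_pred=3.0428  r=2.1972  x^+=3.7327  v^+=1.5708  a^+=0.4536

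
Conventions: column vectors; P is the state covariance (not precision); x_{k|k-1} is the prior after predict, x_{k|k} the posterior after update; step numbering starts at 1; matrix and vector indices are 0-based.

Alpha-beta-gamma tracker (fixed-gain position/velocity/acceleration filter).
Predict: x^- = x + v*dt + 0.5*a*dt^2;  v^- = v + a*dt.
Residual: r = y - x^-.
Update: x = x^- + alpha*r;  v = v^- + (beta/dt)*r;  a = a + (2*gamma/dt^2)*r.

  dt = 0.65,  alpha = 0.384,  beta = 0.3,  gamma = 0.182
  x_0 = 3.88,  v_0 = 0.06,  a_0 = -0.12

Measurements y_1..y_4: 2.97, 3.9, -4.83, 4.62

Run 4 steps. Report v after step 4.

step 1: x_pred=3.8937  r=-0.9236  x^+=3.5390  v^+=-0.4443  a^+=-0.9158
step 2: x_pred=3.0567  r=0.8433  x^+=3.3805  v^+=-0.6503  a^+=-0.1892
step 3: x_pred=2.9178  r=-7.7478  x^+=-0.0573  v^+=-4.3493  a^+=-6.8643
step 4: x_pred=-4.3344  r=8.9544  x^+=-0.8959  v^+=-4.6783  a^+=0.8503

v_post = -4.6783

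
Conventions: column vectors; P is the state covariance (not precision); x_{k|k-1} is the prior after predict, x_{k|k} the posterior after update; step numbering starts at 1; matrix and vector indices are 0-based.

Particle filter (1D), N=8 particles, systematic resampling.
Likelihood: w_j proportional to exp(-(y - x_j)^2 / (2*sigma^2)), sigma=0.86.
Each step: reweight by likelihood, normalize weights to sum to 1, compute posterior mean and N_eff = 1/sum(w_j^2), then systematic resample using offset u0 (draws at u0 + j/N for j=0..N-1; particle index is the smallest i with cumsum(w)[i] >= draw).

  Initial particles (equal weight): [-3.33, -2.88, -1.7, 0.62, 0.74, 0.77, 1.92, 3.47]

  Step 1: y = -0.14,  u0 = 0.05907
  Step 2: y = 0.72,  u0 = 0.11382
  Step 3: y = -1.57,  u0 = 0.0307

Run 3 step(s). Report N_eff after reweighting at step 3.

step 1: w=[0.0005, 0.0030, 0.0920, 0.3226, 0.2824, 0.2724, 0.0271, 0.0001]  mean=0.5043  Neff=3.7421  idx=[2, 3, 3, 4, 4, 4, 5, 5]
step 2: w=[0.0027, 0.1419, 0.1419, 0.1428, 0.1428, 0.1428, 0.1426, 0.1426]  mean=0.7079  Neff=7.0379  idx=[1, 2, 3, 4, 5, 6, 7, 7]
step 3: w=[0.1673, 0.1673, 0.1161, 0.1161, 0.1161, 0.1057, 0.1057, 0.1057]  mean=0.7094  Neff=7.6962  idx=[0, 0, 1, 2, 3, 4, 5, 7]

N_eff = 7.6962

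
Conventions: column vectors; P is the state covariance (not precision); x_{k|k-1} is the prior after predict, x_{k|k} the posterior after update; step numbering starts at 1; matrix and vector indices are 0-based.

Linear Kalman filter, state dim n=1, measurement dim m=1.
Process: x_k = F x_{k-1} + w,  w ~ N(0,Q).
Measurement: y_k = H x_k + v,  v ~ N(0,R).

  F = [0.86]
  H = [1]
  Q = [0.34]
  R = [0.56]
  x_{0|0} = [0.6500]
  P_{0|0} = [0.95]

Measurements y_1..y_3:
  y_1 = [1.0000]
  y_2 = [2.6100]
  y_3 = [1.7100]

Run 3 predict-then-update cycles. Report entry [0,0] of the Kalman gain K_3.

step 1: x^-=[0.5590]  P^-=[1.0426]  S=[1.6026]  K=[0.6506]  nu=[0.4410]  x^+=[0.8459]  P^+=[0.3643]
step 2: x^-=[0.7275]  P^-=[0.6095]  S=[1.1695]  K=[0.5211]  nu=[1.8825]  x^+=[1.7085]  P^+=[0.2918]
step 3: x^-=[1.4693]  P^-=[0.5558]  S=[1.1158]  K=[0.4981]  nu=[0.2407]  x^+=[1.5892]  P^+=[0.2790]

K[0,0] = 0.4981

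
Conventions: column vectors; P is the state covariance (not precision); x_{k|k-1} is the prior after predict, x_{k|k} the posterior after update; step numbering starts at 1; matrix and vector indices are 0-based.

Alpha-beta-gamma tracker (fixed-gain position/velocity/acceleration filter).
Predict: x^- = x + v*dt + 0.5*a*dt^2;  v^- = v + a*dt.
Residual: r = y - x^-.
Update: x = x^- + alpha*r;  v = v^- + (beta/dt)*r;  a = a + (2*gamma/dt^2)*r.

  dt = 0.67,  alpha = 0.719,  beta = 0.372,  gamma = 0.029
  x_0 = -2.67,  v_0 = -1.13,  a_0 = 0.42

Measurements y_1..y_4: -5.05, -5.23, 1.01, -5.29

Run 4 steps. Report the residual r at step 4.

step 1: x_pred=-3.3328  r=-1.7172  x^+=-4.5675  v^+=-1.8020  a^+=0.1981
step 2: x_pred=-5.7304  r=0.5004  x^+=-5.3706  v^+=-1.3915  a^+=0.2628
step 3: x_pred=-6.2439  r=7.2539  x^+=-1.0283  v^+=2.8121  a^+=1.2000
step 4: x_pred=1.1251  r=-6.4151  x^+=-3.4873  v^+=0.0543  a^+=0.3712

resid = -6.4151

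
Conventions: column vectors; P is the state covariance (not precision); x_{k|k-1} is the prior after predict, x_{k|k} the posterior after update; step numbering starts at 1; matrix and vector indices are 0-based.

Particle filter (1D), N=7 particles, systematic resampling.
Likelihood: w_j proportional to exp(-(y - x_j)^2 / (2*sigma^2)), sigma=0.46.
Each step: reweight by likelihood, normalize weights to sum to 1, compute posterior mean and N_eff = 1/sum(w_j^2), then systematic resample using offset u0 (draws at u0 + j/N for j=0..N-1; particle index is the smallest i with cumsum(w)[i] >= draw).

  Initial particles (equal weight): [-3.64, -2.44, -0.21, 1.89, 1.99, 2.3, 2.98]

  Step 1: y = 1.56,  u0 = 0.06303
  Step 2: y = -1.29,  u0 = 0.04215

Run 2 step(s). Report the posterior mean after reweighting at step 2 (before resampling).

post_mean = 1.9080

step 1: w=[0.0000, 0.0000, 0.0004, 0.4541, 0.3795, 0.1611, 0.0050]  mean=1.9987  Neff=2.6583  idx=[3, 3, 3, 4, 4, 4, 5]
step 2: w=[0.2737, 0.2737, 0.2737, 0.0595, 0.0595, 0.0595, 0.0004]  mean=1.9080  Neff=4.2483  idx=[0, 0, 1, 1, 2, 2, 4]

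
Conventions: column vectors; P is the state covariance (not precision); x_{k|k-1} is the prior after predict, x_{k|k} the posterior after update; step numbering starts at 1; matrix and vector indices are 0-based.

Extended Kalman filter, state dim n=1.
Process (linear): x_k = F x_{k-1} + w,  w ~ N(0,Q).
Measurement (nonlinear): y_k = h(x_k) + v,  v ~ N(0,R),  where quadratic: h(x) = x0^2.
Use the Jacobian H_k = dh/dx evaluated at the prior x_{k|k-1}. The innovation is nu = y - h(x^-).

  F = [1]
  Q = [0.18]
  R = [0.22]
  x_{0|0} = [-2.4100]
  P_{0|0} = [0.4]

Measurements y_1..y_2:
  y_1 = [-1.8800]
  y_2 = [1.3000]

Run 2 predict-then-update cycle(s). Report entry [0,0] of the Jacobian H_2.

H_jac[0,0] = -1.6812

step 1: x^-=[-2.4100]  P^-=[0.5800]  H_jac=[-4.8200]  S=[13.6948]  K=[-0.2041]  nu=[-7.6881]  x^+=[-0.8406]  P^+=[0.0093]
step 2: x^-=[-0.8406]  P^-=[0.1893]  H_jac=[-1.6812]  S=[0.7551]  K=[-0.4215]  nu=[0.5934]  x^+=[-1.0907]  P^+=[0.0552]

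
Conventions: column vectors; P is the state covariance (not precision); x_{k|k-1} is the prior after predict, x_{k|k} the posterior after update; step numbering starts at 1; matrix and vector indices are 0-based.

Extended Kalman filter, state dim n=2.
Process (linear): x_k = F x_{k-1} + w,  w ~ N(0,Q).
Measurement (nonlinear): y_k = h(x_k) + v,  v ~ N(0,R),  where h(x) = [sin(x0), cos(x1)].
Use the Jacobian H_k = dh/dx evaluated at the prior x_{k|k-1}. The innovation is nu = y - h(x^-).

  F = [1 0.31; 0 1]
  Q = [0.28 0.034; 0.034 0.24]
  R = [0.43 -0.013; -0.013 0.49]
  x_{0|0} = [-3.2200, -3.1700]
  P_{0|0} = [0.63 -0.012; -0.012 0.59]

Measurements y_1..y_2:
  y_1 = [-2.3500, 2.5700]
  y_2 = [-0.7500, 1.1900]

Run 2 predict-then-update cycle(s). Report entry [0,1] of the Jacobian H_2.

H_jac[0,1] = 0.0000

step 1: x^-=[-4.2027, -3.1700]  P^-=[0.9593 0.2049; 0.2049 0.8300]  H_jac=[-0.4879 0.0000; 0.0000 -0.0284]  S=[0.6584 -0.0102; -0.0102 0.4907]  K=[-0.7113 -0.0266; -0.1526 -0.0512]  nu=[-3.2229, 3.5696]  x^+=[-2.0051, -2.8608]  P^+=[0.6262 0.1332; 0.1332 0.8135]
step 2: x^-=[-2.8920, -2.8608]  P^-=[1.0669 0.4194; 0.4194 1.0535]  H_jac=[-0.9690 0.0000; 0.0000 0.2771]  S=[1.4318 -0.1256; -0.1256 0.5709]  K=[-0.7181 0.0456; -0.2437 0.4577]  nu=[-0.5030, 2.1508]  x^+=[-2.4328, -1.7538]  P^+=[0.3193 0.1143; 0.1143 0.8209]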